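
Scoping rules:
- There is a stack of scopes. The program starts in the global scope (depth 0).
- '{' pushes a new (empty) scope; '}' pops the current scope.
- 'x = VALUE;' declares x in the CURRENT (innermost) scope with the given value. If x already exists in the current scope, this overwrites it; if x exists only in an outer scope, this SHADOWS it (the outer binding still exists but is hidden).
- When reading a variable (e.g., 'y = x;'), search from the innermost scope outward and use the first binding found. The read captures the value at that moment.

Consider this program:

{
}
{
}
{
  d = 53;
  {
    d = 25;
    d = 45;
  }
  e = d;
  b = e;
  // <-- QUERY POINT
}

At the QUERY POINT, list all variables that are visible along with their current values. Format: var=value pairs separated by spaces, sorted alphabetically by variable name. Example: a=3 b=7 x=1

Answer: b=53 d=53 e=53

Derivation:
Step 1: enter scope (depth=1)
Step 2: exit scope (depth=0)
Step 3: enter scope (depth=1)
Step 4: exit scope (depth=0)
Step 5: enter scope (depth=1)
Step 6: declare d=53 at depth 1
Step 7: enter scope (depth=2)
Step 8: declare d=25 at depth 2
Step 9: declare d=45 at depth 2
Step 10: exit scope (depth=1)
Step 11: declare e=(read d)=53 at depth 1
Step 12: declare b=(read e)=53 at depth 1
Visible at query point: b=53 d=53 e=53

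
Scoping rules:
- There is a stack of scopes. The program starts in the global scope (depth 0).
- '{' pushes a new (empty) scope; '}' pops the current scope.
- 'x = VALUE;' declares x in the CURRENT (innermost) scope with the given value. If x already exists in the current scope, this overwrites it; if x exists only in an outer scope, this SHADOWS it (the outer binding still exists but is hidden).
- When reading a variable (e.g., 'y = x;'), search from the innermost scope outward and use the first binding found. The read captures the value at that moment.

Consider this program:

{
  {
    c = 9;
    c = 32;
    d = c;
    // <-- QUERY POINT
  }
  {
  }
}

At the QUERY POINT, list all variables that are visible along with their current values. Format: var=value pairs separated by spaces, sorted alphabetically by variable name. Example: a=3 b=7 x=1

Answer: c=32 d=32

Derivation:
Step 1: enter scope (depth=1)
Step 2: enter scope (depth=2)
Step 3: declare c=9 at depth 2
Step 4: declare c=32 at depth 2
Step 5: declare d=(read c)=32 at depth 2
Visible at query point: c=32 d=32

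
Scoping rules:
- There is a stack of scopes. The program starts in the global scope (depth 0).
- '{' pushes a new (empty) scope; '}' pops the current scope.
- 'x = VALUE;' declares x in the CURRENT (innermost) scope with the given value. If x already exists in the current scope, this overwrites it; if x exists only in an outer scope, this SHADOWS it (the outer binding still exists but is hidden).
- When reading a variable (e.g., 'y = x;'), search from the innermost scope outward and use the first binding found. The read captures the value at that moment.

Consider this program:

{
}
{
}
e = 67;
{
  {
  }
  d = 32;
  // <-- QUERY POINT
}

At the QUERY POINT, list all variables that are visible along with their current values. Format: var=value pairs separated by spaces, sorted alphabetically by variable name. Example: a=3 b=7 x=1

Step 1: enter scope (depth=1)
Step 2: exit scope (depth=0)
Step 3: enter scope (depth=1)
Step 4: exit scope (depth=0)
Step 5: declare e=67 at depth 0
Step 6: enter scope (depth=1)
Step 7: enter scope (depth=2)
Step 8: exit scope (depth=1)
Step 9: declare d=32 at depth 1
Visible at query point: d=32 e=67

Answer: d=32 e=67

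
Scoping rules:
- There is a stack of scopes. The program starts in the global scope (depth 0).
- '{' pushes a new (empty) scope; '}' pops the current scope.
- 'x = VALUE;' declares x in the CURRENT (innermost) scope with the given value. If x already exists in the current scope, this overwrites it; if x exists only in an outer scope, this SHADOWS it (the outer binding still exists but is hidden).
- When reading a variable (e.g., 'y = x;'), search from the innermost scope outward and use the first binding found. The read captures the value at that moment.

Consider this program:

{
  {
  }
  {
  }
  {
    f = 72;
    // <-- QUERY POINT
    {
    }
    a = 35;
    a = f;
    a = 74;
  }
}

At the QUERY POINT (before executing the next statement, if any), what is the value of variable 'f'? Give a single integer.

Answer: 72

Derivation:
Step 1: enter scope (depth=1)
Step 2: enter scope (depth=2)
Step 3: exit scope (depth=1)
Step 4: enter scope (depth=2)
Step 5: exit scope (depth=1)
Step 6: enter scope (depth=2)
Step 7: declare f=72 at depth 2
Visible at query point: f=72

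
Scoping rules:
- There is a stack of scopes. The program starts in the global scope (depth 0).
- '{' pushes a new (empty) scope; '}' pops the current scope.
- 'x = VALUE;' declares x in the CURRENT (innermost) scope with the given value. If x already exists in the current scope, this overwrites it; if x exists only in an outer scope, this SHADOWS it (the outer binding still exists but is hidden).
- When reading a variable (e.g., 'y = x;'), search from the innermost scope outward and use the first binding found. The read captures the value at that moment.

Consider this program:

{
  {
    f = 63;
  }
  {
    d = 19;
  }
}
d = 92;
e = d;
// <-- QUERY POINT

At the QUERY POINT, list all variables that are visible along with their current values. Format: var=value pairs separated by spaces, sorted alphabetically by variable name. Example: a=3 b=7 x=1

Answer: d=92 e=92

Derivation:
Step 1: enter scope (depth=1)
Step 2: enter scope (depth=2)
Step 3: declare f=63 at depth 2
Step 4: exit scope (depth=1)
Step 5: enter scope (depth=2)
Step 6: declare d=19 at depth 2
Step 7: exit scope (depth=1)
Step 8: exit scope (depth=0)
Step 9: declare d=92 at depth 0
Step 10: declare e=(read d)=92 at depth 0
Visible at query point: d=92 e=92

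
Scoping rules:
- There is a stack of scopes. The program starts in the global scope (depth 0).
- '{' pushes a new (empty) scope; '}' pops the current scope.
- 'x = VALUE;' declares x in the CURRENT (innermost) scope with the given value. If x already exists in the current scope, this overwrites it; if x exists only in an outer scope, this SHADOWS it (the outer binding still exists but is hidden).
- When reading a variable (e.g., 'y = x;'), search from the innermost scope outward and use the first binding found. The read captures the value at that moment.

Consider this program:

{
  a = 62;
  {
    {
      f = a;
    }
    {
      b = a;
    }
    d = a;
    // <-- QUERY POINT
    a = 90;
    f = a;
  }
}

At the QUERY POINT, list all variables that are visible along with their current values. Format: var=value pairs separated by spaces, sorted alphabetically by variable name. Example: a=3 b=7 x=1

Step 1: enter scope (depth=1)
Step 2: declare a=62 at depth 1
Step 3: enter scope (depth=2)
Step 4: enter scope (depth=3)
Step 5: declare f=(read a)=62 at depth 3
Step 6: exit scope (depth=2)
Step 7: enter scope (depth=3)
Step 8: declare b=(read a)=62 at depth 3
Step 9: exit scope (depth=2)
Step 10: declare d=(read a)=62 at depth 2
Visible at query point: a=62 d=62

Answer: a=62 d=62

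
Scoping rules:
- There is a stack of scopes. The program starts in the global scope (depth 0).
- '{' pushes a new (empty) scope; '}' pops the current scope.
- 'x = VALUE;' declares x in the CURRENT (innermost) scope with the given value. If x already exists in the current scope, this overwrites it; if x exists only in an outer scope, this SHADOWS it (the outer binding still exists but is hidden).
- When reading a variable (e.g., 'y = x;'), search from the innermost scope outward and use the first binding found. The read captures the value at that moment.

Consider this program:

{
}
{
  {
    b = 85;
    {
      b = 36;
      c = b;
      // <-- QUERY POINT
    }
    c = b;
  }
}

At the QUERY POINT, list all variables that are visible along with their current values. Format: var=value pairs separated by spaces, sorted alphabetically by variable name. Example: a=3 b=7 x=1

Step 1: enter scope (depth=1)
Step 2: exit scope (depth=0)
Step 3: enter scope (depth=1)
Step 4: enter scope (depth=2)
Step 5: declare b=85 at depth 2
Step 6: enter scope (depth=3)
Step 7: declare b=36 at depth 3
Step 8: declare c=(read b)=36 at depth 3
Visible at query point: b=36 c=36

Answer: b=36 c=36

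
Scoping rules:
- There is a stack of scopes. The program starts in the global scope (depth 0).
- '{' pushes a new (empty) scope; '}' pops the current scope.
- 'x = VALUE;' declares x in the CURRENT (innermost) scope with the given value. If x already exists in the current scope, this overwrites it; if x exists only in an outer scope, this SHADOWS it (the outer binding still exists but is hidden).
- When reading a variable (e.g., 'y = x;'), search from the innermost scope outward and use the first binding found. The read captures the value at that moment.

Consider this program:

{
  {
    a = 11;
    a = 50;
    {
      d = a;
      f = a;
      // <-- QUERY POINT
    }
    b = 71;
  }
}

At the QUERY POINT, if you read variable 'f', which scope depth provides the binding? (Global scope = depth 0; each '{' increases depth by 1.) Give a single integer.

Answer: 3

Derivation:
Step 1: enter scope (depth=1)
Step 2: enter scope (depth=2)
Step 3: declare a=11 at depth 2
Step 4: declare a=50 at depth 2
Step 5: enter scope (depth=3)
Step 6: declare d=(read a)=50 at depth 3
Step 7: declare f=(read a)=50 at depth 3
Visible at query point: a=50 d=50 f=50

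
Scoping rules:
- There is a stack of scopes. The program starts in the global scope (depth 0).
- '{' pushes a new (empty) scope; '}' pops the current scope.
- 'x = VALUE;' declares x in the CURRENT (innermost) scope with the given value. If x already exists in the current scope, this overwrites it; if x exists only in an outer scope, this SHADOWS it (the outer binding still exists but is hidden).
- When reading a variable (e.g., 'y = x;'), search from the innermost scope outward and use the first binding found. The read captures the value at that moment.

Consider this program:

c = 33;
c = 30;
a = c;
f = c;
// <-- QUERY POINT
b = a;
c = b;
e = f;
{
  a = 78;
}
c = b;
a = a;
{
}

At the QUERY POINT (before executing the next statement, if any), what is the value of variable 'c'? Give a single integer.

Step 1: declare c=33 at depth 0
Step 2: declare c=30 at depth 0
Step 3: declare a=(read c)=30 at depth 0
Step 4: declare f=(read c)=30 at depth 0
Visible at query point: a=30 c=30 f=30

Answer: 30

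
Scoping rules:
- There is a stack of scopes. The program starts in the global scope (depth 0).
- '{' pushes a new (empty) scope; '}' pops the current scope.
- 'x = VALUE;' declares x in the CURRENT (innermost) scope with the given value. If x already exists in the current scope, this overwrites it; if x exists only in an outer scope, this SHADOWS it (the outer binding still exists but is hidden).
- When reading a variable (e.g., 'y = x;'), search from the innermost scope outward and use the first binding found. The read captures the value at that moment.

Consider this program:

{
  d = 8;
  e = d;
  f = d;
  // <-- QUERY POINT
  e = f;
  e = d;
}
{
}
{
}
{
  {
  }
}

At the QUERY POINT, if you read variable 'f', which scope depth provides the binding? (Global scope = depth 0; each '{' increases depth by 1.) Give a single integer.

Answer: 1

Derivation:
Step 1: enter scope (depth=1)
Step 2: declare d=8 at depth 1
Step 3: declare e=(read d)=8 at depth 1
Step 4: declare f=(read d)=8 at depth 1
Visible at query point: d=8 e=8 f=8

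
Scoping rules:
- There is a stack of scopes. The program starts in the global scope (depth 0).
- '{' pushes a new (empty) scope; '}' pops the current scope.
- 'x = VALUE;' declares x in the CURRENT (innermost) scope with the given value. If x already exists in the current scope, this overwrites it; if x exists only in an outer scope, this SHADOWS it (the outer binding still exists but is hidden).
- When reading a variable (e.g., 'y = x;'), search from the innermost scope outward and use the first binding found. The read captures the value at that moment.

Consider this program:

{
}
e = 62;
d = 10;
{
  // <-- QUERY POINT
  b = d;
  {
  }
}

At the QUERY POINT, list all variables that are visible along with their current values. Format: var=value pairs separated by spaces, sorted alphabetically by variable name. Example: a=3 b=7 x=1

Answer: d=10 e=62

Derivation:
Step 1: enter scope (depth=1)
Step 2: exit scope (depth=0)
Step 3: declare e=62 at depth 0
Step 4: declare d=10 at depth 0
Step 5: enter scope (depth=1)
Visible at query point: d=10 e=62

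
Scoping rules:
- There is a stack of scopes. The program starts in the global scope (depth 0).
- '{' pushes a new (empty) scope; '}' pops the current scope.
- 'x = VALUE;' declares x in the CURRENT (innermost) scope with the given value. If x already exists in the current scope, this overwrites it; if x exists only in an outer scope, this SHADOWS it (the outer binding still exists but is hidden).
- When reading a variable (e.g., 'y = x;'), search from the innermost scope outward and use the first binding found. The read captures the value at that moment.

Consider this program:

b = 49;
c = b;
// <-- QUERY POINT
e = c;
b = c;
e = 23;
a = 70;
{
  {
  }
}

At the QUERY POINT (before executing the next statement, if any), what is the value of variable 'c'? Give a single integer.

Step 1: declare b=49 at depth 0
Step 2: declare c=(read b)=49 at depth 0
Visible at query point: b=49 c=49

Answer: 49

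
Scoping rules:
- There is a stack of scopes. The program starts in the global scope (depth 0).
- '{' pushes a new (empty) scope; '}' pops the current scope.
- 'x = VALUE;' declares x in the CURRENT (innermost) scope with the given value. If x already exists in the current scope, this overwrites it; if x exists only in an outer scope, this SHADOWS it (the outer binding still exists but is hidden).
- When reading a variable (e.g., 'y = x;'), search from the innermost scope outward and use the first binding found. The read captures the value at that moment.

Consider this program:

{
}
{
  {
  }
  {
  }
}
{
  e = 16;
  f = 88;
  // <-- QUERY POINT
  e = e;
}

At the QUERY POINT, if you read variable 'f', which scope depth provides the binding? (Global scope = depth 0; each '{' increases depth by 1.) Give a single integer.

Step 1: enter scope (depth=1)
Step 2: exit scope (depth=0)
Step 3: enter scope (depth=1)
Step 4: enter scope (depth=2)
Step 5: exit scope (depth=1)
Step 6: enter scope (depth=2)
Step 7: exit scope (depth=1)
Step 8: exit scope (depth=0)
Step 9: enter scope (depth=1)
Step 10: declare e=16 at depth 1
Step 11: declare f=88 at depth 1
Visible at query point: e=16 f=88

Answer: 1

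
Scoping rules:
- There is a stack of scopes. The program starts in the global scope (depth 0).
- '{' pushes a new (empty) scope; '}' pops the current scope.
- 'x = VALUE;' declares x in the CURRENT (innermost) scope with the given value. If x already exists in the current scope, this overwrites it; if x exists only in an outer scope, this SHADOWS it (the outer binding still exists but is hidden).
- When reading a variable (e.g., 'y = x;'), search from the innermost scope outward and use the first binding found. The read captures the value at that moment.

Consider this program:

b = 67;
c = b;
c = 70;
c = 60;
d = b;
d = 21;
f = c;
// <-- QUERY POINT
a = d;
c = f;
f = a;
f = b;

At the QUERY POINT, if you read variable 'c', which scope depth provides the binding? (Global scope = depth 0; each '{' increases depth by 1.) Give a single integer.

Answer: 0

Derivation:
Step 1: declare b=67 at depth 0
Step 2: declare c=(read b)=67 at depth 0
Step 3: declare c=70 at depth 0
Step 4: declare c=60 at depth 0
Step 5: declare d=(read b)=67 at depth 0
Step 6: declare d=21 at depth 0
Step 7: declare f=(read c)=60 at depth 0
Visible at query point: b=67 c=60 d=21 f=60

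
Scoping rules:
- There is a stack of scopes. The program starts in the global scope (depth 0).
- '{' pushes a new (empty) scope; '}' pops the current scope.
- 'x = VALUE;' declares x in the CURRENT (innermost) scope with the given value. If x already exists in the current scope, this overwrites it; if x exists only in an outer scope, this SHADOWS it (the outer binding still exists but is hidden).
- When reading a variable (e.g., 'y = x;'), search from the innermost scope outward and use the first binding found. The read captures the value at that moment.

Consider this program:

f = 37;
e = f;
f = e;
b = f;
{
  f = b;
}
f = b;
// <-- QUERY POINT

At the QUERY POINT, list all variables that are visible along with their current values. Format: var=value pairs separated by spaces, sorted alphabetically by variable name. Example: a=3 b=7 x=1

Answer: b=37 e=37 f=37

Derivation:
Step 1: declare f=37 at depth 0
Step 2: declare e=(read f)=37 at depth 0
Step 3: declare f=(read e)=37 at depth 0
Step 4: declare b=(read f)=37 at depth 0
Step 5: enter scope (depth=1)
Step 6: declare f=(read b)=37 at depth 1
Step 7: exit scope (depth=0)
Step 8: declare f=(read b)=37 at depth 0
Visible at query point: b=37 e=37 f=37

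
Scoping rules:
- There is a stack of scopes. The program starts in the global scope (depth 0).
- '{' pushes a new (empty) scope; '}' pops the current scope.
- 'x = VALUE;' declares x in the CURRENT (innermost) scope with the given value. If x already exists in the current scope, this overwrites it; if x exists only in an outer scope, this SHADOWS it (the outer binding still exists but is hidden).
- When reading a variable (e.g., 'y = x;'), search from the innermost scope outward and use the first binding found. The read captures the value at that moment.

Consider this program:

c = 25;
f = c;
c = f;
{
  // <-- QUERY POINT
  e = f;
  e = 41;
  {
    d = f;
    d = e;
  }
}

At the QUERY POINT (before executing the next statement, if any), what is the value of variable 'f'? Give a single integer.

Step 1: declare c=25 at depth 0
Step 2: declare f=(read c)=25 at depth 0
Step 3: declare c=(read f)=25 at depth 0
Step 4: enter scope (depth=1)
Visible at query point: c=25 f=25

Answer: 25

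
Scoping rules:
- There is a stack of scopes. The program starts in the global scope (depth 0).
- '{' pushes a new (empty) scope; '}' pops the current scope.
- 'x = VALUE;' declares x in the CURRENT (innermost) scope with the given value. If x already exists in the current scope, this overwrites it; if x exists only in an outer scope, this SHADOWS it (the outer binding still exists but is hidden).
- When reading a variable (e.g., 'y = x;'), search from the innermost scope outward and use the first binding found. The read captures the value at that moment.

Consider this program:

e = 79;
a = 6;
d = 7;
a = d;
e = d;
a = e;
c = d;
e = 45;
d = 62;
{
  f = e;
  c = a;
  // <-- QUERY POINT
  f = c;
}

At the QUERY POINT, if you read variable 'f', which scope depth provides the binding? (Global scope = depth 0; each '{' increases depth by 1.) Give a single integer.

Answer: 1

Derivation:
Step 1: declare e=79 at depth 0
Step 2: declare a=6 at depth 0
Step 3: declare d=7 at depth 0
Step 4: declare a=(read d)=7 at depth 0
Step 5: declare e=(read d)=7 at depth 0
Step 6: declare a=(read e)=7 at depth 0
Step 7: declare c=(read d)=7 at depth 0
Step 8: declare e=45 at depth 0
Step 9: declare d=62 at depth 0
Step 10: enter scope (depth=1)
Step 11: declare f=(read e)=45 at depth 1
Step 12: declare c=(read a)=7 at depth 1
Visible at query point: a=7 c=7 d=62 e=45 f=45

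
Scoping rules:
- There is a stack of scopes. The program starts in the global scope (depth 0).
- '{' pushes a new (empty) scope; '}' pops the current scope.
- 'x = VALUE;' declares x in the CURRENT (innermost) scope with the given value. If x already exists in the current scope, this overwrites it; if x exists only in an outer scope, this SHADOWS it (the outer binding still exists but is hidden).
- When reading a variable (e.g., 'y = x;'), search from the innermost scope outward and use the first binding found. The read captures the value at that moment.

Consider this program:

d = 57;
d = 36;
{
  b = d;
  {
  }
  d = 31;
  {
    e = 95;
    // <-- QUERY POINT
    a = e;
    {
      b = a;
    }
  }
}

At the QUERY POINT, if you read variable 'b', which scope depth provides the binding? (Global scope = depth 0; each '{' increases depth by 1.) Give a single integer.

Answer: 1

Derivation:
Step 1: declare d=57 at depth 0
Step 2: declare d=36 at depth 0
Step 3: enter scope (depth=1)
Step 4: declare b=(read d)=36 at depth 1
Step 5: enter scope (depth=2)
Step 6: exit scope (depth=1)
Step 7: declare d=31 at depth 1
Step 8: enter scope (depth=2)
Step 9: declare e=95 at depth 2
Visible at query point: b=36 d=31 e=95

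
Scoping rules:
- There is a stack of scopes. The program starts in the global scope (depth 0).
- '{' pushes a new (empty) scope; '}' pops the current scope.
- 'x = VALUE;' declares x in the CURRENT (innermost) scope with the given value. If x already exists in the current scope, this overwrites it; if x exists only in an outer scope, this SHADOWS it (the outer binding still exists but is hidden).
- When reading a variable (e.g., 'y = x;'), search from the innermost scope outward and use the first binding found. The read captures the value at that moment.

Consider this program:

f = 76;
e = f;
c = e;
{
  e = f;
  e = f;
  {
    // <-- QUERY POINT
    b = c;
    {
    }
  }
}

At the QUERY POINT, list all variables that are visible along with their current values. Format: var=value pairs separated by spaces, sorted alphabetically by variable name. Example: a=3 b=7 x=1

Answer: c=76 e=76 f=76

Derivation:
Step 1: declare f=76 at depth 0
Step 2: declare e=(read f)=76 at depth 0
Step 3: declare c=(read e)=76 at depth 0
Step 4: enter scope (depth=1)
Step 5: declare e=(read f)=76 at depth 1
Step 6: declare e=(read f)=76 at depth 1
Step 7: enter scope (depth=2)
Visible at query point: c=76 e=76 f=76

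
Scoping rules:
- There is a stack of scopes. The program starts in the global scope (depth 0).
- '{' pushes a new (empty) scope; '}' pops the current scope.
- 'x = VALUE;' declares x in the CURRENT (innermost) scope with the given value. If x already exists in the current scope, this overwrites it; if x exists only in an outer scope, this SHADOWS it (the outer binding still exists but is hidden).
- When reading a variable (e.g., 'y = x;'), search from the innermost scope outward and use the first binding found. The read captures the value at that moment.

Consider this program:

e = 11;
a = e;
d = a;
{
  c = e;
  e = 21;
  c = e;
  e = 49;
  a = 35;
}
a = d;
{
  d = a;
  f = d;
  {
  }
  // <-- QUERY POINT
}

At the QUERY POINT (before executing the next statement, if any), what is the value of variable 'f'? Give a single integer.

Step 1: declare e=11 at depth 0
Step 2: declare a=(read e)=11 at depth 0
Step 3: declare d=(read a)=11 at depth 0
Step 4: enter scope (depth=1)
Step 5: declare c=(read e)=11 at depth 1
Step 6: declare e=21 at depth 1
Step 7: declare c=(read e)=21 at depth 1
Step 8: declare e=49 at depth 1
Step 9: declare a=35 at depth 1
Step 10: exit scope (depth=0)
Step 11: declare a=(read d)=11 at depth 0
Step 12: enter scope (depth=1)
Step 13: declare d=(read a)=11 at depth 1
Step 14: declare f=(read d)=11 at depth 1
Step 15: enter scope (depth=2)
Step 16: exit scope (depth=1)
Visible at query point: a=11 d=11 e=11 f=11

Answer: 11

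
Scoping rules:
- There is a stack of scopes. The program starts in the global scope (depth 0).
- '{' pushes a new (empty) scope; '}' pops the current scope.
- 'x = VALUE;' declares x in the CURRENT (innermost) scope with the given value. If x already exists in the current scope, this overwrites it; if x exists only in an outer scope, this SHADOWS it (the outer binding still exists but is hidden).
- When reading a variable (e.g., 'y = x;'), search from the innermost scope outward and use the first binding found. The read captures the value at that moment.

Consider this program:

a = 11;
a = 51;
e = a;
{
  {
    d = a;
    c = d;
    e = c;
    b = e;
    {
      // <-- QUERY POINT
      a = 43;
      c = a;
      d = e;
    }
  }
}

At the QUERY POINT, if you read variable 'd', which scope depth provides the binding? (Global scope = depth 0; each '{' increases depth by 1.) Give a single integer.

Answer: 2

Derivation:
Step 1: declare a=11 at depth 0
Step 2: declare a=51 at depth 0
Step 3: declare e=(read a)=51 at depth 0
Step 4: enter scope (depth=1)
Step 5: enter scope (depth=2)
Step 6: declare d=(read a)=51 at depth 2
Step 7: declare c=(read d)=51 at depth 2
Step 8: declare e=(read c)=51 at depth 2
Step 9: declare b=(read e)=51 at depth 2
Step 10: enter scope (depth=3)
Visible at query point: a=51 b=51 c=51 d=51 e=51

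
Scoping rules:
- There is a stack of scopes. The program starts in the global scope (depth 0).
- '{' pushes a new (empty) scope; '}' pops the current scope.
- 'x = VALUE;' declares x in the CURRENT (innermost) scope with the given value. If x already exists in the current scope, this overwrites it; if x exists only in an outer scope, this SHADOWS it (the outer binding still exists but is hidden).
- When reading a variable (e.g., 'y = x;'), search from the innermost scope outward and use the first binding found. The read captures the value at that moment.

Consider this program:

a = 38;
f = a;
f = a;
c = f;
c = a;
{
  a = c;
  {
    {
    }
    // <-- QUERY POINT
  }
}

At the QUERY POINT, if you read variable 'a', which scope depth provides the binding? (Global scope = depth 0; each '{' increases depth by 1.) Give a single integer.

Step 1: declare a=38 at depth 0
Step 2: declare f=(read a)=38 at depth 0
Step 3: declare f=(read a)=38 at depth 0
Step 4: declare c=(read f)=38 at depth 0
Step 5: declare c=(read a)=38 at depth 0
Step 6: enter scope (depth=1)
Step 7: declare a=(read c)=38 at depth 1
Step 8: enter scope (depth=2)
Step 9: enter scope (depth=3)
Step 10: exit scope (depth=2)
Visible at query point: a=38 c=38 f=38

Answer: 1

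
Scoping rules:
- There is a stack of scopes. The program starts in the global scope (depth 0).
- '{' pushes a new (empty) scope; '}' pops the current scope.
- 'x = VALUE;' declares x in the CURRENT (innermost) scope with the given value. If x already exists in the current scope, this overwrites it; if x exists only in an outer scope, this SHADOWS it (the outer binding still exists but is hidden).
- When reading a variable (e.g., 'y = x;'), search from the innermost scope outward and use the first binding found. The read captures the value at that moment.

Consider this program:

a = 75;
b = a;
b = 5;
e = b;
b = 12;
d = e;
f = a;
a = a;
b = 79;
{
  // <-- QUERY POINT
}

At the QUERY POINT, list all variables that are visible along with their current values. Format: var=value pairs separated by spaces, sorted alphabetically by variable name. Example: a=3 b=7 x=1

Step 1: declare a=75 at depth 0
Step 2: declare b=(read a)=75 at depth 0
Step 3: declare b=5 at depth 0
Step 4: declare e=(read b)=5 at depth 0
Step 5: declare b=12 at depth 0
Step 6: declare d=(read e)=5 at depth 0
Step 7: declare f=(read a)=75 at depth 0
Step 8: declare a=(read a)=75 at depth 0
Step 9: declare b=79 at depth 0
Step 10: enter scope (depth=1)
Visible at query point: a=75 b=79 d=5 e=5 f=75

Answer: a=75 b=79 d=5 e=5 f=75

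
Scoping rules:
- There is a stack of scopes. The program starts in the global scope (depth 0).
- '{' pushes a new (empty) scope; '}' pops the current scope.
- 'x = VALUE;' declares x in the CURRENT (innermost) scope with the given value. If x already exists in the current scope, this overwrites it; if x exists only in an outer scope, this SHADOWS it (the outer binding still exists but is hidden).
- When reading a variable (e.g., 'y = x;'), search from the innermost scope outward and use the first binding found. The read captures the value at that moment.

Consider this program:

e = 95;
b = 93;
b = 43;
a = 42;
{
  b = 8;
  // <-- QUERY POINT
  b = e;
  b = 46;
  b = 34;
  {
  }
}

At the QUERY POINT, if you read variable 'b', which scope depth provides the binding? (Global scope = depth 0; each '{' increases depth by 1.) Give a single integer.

Step 1: declare e=95 at depth 0
Step 2: declare b=93 at depth 0
Step 3: declare b=43 at depth 0
Step 4: declare a=42 at depth 0
Step 5: enter scope (depth=1)
Step 6: declare b=8 at depth 1
Visible at query point: a=42 b=8 e=95

Answer: 1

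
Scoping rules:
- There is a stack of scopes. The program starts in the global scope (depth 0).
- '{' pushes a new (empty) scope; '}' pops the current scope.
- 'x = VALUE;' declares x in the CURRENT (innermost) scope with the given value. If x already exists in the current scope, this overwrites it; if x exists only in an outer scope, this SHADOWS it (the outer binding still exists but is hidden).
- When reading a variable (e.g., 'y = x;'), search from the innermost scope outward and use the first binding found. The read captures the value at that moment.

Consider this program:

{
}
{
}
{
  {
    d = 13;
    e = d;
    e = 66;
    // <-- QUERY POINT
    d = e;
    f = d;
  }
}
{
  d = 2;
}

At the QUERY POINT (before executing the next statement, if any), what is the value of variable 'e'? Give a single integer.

Answer: 66

Derivation:
Step 1: enter scope (depth=1)
Step 2: exit scope (depth=0)
Step 3: enter scope (depth=1)
Step 4: exit scope (depth=0)
Step 5: enter scope (depth=1)
Step 6: enter scope (depth=2)
Step 7: declare d=13 at depth 2
Step 8: declare e=(read d)=13 at depth 2
Step 9: declare e=66 at depth 2
Visible at query point: d=13 e=66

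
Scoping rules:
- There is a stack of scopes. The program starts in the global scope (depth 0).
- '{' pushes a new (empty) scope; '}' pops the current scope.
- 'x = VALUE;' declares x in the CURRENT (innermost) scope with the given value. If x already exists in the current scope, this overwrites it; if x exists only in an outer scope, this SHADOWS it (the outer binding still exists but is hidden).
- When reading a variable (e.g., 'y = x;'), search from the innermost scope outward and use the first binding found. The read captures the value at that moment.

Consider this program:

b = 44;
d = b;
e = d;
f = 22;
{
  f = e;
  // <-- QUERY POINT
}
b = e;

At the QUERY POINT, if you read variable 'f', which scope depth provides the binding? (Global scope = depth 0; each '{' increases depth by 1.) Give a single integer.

Answer: 1

Derivation:
Step 1: declare b=44 at depth 0
Step 2: declare d=(read b)=44 at depth 0
Step 3: declare e=(read d)=44 at depth 0
Step 4: declare f=22 at depth 0
Step 5: enter scope (depth=1)
Step 6: declare f=(read e)=44 at depth 1
Visible at query point: b=44 d=44 e=44 f=44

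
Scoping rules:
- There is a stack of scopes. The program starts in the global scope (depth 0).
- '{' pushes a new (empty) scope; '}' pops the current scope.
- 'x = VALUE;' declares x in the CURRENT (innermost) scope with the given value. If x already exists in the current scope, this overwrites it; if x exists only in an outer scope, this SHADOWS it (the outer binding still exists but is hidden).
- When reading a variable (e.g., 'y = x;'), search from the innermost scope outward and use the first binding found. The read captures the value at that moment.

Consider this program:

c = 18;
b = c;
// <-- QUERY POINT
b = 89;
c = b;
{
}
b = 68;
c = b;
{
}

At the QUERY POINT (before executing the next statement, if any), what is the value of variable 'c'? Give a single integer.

Step 1: declare c=18 at depth 0
Step 2: declare b=(read c)=18 at depth 0
Visible at query point: b=18 c=18

Answer: 18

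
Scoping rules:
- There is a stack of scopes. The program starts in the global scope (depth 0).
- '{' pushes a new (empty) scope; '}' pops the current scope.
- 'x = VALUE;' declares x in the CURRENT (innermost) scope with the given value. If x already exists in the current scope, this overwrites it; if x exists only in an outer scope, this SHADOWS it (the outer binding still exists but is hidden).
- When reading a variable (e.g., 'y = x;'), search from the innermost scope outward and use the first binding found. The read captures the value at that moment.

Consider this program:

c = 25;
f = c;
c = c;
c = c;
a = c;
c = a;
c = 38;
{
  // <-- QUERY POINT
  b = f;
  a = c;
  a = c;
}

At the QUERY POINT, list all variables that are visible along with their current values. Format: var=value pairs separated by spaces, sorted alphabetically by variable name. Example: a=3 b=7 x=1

Answer: a=25 c=38 f=25

Derivation:
Step 1: declare c=25 at depth 0
Step 2: declare f=(read c)=25 at depth 0
Step 3: declare c=(read c)=25 at depth 0
Step 4: declare c=(read c)=25 at depth 0
Step 5: declare a=(read c)=25 at depth 0
Step 6: declare c=(read a)=25 at depth 0
Step 7: declare c=38 at depth 0
Step 8: enter scope (depth=1)
Visible at query point: a=25 c=38 f=25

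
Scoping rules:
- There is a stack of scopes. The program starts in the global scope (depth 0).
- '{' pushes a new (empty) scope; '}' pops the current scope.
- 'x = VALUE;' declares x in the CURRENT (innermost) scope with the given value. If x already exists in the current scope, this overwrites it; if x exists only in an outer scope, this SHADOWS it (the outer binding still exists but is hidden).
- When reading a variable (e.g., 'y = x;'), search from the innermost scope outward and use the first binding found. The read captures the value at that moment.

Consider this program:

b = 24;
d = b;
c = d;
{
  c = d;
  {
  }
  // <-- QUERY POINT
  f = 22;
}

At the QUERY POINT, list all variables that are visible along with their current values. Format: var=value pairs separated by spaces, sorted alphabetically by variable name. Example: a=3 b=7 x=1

Answer: b=24 c=24 d=24

Derivation:
Step 1: declare b=24 at depth 0
Step 2: declare d=(read b)=24 at depth 0
Step 3: declare c=(read d)=24 at depth 0
Step 4: enter scope (depth=1)
Step 5: declare c=(read d)=24 at depth 1
Step 6: enter scope (depth=2)
Step 7: exit scope (depth=1)
Visible at query point: b=24 c=24 d=24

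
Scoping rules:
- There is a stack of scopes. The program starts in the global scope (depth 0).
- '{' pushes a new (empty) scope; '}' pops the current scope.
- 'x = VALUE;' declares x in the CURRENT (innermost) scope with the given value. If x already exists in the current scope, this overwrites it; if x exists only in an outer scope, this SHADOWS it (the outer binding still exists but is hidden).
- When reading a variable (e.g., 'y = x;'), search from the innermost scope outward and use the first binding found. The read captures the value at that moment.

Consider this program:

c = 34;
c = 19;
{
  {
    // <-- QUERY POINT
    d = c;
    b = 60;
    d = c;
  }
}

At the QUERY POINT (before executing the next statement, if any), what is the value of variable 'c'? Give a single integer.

Answer: 19

Derivation:
Step 1: declare c=34 at depth 0
Step 2: declare c=19 at depth 0
Step 3: enter scope (depth=1)
Step 4: enter scope (depth=2)
Visible at query point: c=19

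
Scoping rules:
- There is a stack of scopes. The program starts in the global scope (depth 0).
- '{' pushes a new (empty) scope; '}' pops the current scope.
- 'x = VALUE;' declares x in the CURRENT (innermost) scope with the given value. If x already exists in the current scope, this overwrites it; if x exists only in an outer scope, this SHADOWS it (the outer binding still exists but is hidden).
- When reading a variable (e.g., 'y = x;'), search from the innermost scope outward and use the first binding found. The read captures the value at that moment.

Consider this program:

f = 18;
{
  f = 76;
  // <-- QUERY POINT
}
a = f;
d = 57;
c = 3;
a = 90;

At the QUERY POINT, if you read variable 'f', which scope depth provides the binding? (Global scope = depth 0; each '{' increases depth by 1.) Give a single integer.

Answer: 1

Derivation:
Step 1: declare f=18 at depth 0
Step 2: enter scope (depth=1)
Step 3: declare f=76 at depth 1
Visible at query point: f=76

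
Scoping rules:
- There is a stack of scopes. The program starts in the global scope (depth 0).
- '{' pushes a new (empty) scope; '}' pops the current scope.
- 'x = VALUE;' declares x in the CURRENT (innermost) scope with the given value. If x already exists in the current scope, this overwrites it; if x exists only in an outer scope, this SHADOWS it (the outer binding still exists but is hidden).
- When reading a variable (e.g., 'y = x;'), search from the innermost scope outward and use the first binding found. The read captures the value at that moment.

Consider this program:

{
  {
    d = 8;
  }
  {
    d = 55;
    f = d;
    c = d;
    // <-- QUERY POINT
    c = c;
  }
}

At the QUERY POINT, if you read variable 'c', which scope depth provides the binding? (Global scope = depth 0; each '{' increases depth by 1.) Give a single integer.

Step 1: enter scope (depth=1)
Step 2: enter scope (depth=2)
Step 3: declare d=8 at depth 2
Step 4: exit scope (depth=1)
Step 5: enter scope (depth=2)
Step 6: declare d=55 at depth 2
Step 7: declare f=(read d)=55 at depth 2
Step 8: declare c=(read d)=55 at depth 2
Visible at query point: c=55 d=55 f=55

Answer: 2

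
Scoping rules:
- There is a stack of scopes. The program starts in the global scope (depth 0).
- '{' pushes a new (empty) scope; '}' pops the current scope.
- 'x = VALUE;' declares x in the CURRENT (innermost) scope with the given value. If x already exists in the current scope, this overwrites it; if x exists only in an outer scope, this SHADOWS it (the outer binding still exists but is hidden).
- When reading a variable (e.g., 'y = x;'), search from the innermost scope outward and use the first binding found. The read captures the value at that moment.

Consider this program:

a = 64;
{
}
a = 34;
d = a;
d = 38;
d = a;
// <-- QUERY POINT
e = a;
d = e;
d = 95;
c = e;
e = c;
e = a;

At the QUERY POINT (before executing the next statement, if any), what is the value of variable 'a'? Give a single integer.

Step 1: declare a=64 at depth 0
Step 2: enter scope (depth=1)
Step 3: exit scope (depth=0)
Step 4: declare a=34 at depth 0
Step 5: declare d=(read a)=34 at depth 0
Step 6: declare d=38 at depth 0
Step 7: declare d=(read a)=34 at depth 0
Visible at query point: a=34 d=34

Answer: 34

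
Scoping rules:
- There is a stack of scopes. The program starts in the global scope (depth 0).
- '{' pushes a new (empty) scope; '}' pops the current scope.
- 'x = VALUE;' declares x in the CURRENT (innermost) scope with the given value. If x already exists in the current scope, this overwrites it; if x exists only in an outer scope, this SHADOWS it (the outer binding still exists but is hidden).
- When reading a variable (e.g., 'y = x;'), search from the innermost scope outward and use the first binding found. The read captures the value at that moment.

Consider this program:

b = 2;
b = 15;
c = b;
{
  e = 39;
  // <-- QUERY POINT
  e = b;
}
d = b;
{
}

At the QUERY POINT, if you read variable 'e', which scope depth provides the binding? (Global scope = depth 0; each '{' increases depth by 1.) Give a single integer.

Answer: 1

Derivation:
Step 1: declare b=2 at depth 0
Step 2: declare b=15 at depth 0
Step 3: declare c=(read b)=15 at depth 0
Step 4: enter scope (depth=1)
Step 5: declare e=39 at depth 1
Visible at query point: b=15 c=15 e=39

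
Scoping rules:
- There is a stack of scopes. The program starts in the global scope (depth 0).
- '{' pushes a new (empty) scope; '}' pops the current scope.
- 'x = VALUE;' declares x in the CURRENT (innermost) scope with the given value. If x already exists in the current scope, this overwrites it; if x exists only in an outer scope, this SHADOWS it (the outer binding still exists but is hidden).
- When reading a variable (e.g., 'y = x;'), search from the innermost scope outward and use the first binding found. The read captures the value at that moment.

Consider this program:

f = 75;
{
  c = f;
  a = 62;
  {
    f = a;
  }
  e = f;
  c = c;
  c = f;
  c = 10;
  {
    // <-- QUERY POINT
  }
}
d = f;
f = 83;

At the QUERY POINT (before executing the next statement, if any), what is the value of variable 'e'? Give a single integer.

Answer: 75

Derivation:
Step 1: declare f=75 at depth 0
Step 2: enter scope (depth=1)
Step 3: declare c=(read f)=75 at depth 1
Step 4: declare a=62 at depth 1
Step 5: enter scope (depth=2)
Step 6: declare f=(read a)=62 at depth 2
Step 7: exit scope (depth=1)
Step 8: declare e=(read f)=75 at depth 1
Step 9: declare c=(read c)=75 at depth 1
Step 10: declare c=(read f)=75 at depth 1
Step 11: declare c=10 at depth 1
Step 12: enter scope (depth=2)
Visible at query point: a=62 c=10 e=75 f=75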